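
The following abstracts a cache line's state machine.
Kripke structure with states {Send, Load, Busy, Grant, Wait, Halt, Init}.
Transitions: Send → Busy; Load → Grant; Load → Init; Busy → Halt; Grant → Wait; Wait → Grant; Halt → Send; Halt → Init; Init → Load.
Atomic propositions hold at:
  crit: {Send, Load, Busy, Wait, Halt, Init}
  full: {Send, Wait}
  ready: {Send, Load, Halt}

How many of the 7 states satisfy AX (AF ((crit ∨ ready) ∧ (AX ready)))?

3

Sat(crit ∨ ready) = {Send, Load, Busy, Wait, Halt, Init}
Sat(AX ready) = {s : every successor in {Send, Load, Halt}} = {Busy, Init}
Sat((crit ∨ ready) ∧ (AX ready)) = {Busy, Init}
AF ((crit ∨ ready) ∧ (AX ready)): least fixpoint, start Z0 = {Busy, Init}, add states with every successor in Z. Z1 = {Send, Busy, Init}; Z2 = {Send, Busy, Halt, Init}; fixed.
Sat(AF ((crit ∨ ready) ∧ (AX ready))) = {Send, Busy, Halt, Init}
Sat(AX (AF ((crit ∨ ready) ∧ (AX ready)))) = {s : every successor in {Send, Busy, Halt, Init}} = {Send, Busy, Halt}
|Sat(AX (AF ((crit ∨ ready) ∧ (AX ready))))| = |{Send, Busy, Halt}| = 3.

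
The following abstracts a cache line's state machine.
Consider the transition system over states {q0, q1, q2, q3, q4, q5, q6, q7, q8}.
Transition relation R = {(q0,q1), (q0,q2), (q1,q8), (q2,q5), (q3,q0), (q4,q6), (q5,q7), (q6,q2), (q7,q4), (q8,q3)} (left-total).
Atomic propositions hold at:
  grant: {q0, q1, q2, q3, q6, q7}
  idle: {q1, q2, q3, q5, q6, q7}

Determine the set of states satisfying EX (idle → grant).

{q0, q1, q3, q4, q5, q6, q7, q8}

Sat(idle → grant) = {q0, q1, q2, q3, q4, q6, q7, q8}
Sat(EX (idle → grant)) = {s : some successor in {q0, q1, q2, q3, q4, q6, q7, q8}} = {q0, q1, q3, q4, q5, q6, q7, q8}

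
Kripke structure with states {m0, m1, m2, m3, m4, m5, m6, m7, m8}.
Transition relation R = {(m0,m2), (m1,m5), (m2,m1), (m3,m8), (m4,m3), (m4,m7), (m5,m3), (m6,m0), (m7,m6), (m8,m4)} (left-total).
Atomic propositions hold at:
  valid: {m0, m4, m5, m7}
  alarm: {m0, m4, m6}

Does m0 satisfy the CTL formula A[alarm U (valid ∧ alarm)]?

Yes

Sat(valid ∧ alarm) = {m0, m4}
A[alarm U (valid ∧ alarm)]: least fixpoint, start Z0 = Sat((valid ∧ alarm)) = {m0, m4}, add states in Sat(alarm) with every successor in Z. Z1 = {m0, m4, m6}; fixed.
Sat(A[alarm U (valid ∧ alarm)]) = {m0, m4, m6}
m0 ∈ Sat(A[alarm U (valid ∧ alarm)]) = {m0, m4, m6}, so the formula holds at m0.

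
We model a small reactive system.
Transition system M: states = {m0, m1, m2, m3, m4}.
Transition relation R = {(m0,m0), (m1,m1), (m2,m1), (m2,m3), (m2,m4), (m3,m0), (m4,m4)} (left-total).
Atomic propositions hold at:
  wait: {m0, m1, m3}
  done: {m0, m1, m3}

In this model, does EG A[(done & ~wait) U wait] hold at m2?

Sat(~wait) = {m2, m4}
Sat(done & ~wait) = ∅
A[(done & ~wait) U wait]: least fixpoint, start Z0 = Sat(wait) = {m0, m1, m3}, add states in Sat(done & ~wait) with every successor in Z. Already a fixed point.
Sat(A[(done & ~wait) U wait]) = {m0, m1, m3}
EG A[(done & ~wait) U wait]: greatest fixpoint, start Z0 = {m0, m1, m3}, keep only states in Sat with some successor in Z. Already a fixed point.
Sat(EG A[(done & ~wait) U wait]) = {m0, m1, m3}
m2 ∉ Sat(EG A[(done & ~wait) U wait]) = {m0, m1, m3}, so the formula does not hold at m2.

No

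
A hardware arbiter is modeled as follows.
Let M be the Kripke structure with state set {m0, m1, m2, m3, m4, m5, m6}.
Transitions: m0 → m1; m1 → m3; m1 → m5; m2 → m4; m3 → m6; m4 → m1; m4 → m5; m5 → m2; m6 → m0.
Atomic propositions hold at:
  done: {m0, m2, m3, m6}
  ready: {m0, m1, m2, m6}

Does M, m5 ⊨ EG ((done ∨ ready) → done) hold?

Sat(done ∨ ready) = {m0, m1, m2, m3, m6}
Sat((done ∨ ready) → done) = {m0, m2, m3, m4, m5, m6}
EG ((done ∨ ready) → done): greatest fixpoint, start Z0 = {m0, m2, m3, m4, m5, m6}, keep only states in Sat with some successor in Z. Z1 = {m2, m3, m4, m5, m6}; Z2 = {m2, m3, m4, m5}; Z3 = {m2, m4, m5}; fixed.
Sat(EG ((done ∨ ready) → done)) = {m2, m4, m5}
m5 ∈ Sat(EG ((done ∨ ready) → done)) = {m2, m4, m5}, so the formula holds at m5.

Yes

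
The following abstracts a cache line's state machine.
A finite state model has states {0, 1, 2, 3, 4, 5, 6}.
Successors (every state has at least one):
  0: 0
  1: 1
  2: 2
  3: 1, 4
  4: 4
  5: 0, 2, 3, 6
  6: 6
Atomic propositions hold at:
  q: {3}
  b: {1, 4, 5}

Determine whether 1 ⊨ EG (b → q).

Sat(b → q) = {0, 2, 3, 6}
EG (b → q): greatest fixpoint, start Z0 = {0, 2, 3, 6}, keep only states in Sat with some successor in Z. Z1 = {0, 2, 6}; fixed.
Sat(EG (b → q)) = {0, 2, 6}
1 ∉ Sat(EG (b → q)) = {0, 2, 6}, so the formula does not hold at 1.

No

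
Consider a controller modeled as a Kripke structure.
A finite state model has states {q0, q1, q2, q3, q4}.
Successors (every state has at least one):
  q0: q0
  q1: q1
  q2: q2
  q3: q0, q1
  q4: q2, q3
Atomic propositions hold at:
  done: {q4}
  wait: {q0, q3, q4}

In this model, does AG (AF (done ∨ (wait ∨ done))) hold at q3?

Sat(wait ∨ done) = {q0, q3, q4}
Sat(done ∨ (wait ∨ done)) = {q0, q3, q4}
AF (done ∨ (wait ∨ done)): least fixpoint, start Z0 = {q0, q3, q4}, add states with every successor in Z. Already a fixed point.
Sat(AF (done ∨ (wait ∨ done))) = {q0, q3, q4}
AG (AF (done ∨ (wait ∨ done))): greatest fixpoint, start Z0 = {q0, q3, q4}, keep only states in Sat with every successor in Z. Z1 = {q0}; fixed.
Sat(AG (AF (done ∨ (wait ∨ done)))) = {q0}
q3 ∉ Sat(AG (AF (done ∨ (wait ∨ done)))) = {q0}, so the formula does not hold at q3.

No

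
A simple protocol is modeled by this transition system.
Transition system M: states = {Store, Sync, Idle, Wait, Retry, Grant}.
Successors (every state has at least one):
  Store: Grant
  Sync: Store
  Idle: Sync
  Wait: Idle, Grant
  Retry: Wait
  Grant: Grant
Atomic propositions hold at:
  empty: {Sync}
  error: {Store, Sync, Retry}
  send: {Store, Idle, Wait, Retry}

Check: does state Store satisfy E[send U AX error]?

No

Sat(AX error) = {s : every successor in {Store, Sync, Retry}} = {Sync, Idle}
E[send U AX error]: least fixpoint, start Z0 = Sat(AX error) = {Sync, Idle}, add states in Sat(send) with some successor in Z. Z1 = {Sync, Idle, Wait}; Z2 = {Sync, Idle, Wait, Retry}; fixed.
Sat(E[send U AX error]) = {Sync, Idle, Wait, Retry}
Store ∉ Sat(E[send U AX error]) = {Sync, Idle, Wait, Retry}, so the formula does not hold at Store.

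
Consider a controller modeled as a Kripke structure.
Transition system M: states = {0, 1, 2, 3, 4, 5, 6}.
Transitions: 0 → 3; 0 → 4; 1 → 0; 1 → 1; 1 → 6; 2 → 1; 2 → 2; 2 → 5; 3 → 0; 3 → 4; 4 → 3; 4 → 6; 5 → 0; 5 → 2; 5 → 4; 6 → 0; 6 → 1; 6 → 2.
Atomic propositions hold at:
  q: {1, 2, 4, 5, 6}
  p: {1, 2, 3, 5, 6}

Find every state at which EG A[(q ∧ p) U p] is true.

{1, 2, 5, 6}

Sat(q ∧ p) = {1, 2, 5, 6}
A[(q ∧ p) U p]: least fixpoint, start Z0 = Sat(p) = {1, 2, 3, 5, 6}, add states in Sat(q ∧ p) with every successor in Z. Already a fixed point.
Sat(A[(q ∧ p) U p]) = {1, 2, 3, 5, 6}
EG A[(q ∧ p) U p]: greatest fixpoint, start Z0 = {1, 2, 3, 5, 6}, keep only states in Sat with some successor in Z. Z1 = {1, 2, 5, 6}; fixed.
Sat(EG A[(q ∧ p) U p]) = {1, 2, 5, 6}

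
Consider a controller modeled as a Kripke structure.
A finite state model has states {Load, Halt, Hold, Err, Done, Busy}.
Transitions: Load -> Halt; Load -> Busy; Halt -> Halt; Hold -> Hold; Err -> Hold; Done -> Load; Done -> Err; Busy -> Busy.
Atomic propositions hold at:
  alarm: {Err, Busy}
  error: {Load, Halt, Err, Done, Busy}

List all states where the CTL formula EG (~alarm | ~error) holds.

{Load, Halt, Hold, Done}

Sat(~alarm) = {Load, Halt, Hold, Done}
Sat(~error) = {Hold}
Sat(~alarm | ~error) = {Load, Halt, Hold, Done}
EG (~alarm | ~error): greatest fixpoint, start Z0 = {Load, Halt, Hold, Done}, keep only states in Sat with some successor in Z. Already a fixed point.
Sat(EG (~alarm | ~error)) = {Load, Halt, Hold, Done}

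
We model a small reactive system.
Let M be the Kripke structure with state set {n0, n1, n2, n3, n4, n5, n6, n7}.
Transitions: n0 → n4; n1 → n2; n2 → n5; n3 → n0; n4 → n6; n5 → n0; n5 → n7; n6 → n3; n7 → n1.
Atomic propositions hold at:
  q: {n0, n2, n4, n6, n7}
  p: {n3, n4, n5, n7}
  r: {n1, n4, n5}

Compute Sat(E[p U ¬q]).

Sat(¬q) = {n1, n3, n5}
E[p U ¬q]: least fixpoint, start Z0 = Sat(¬q) = {n1, n3, n5}, add states in Sat(p) with some successor in Z. Z1 = {n1, n3, n5, n7}; fixed.
Sat(E[p U ¬q]) = {n1, n3, n5, n7}

{n1, n3, n5, n7}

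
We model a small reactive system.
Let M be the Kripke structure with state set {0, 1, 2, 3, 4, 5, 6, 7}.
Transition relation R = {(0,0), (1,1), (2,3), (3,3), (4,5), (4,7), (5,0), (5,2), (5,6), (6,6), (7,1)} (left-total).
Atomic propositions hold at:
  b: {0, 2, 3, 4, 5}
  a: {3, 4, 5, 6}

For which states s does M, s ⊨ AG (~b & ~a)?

{1, 7}

Sat(~b) = {1, 6, 7}
Sat(~a) = {0, 1, 2, 7}
Sat(~b & ~a) = {1, 7}
AG (~b & ~a): greatest fixpoint, start Z0 = {1, 7}, keep only states in Sat with every successor in Z. Already a fixed point.
Sat(AG (~b & ~a)) = {1, 7}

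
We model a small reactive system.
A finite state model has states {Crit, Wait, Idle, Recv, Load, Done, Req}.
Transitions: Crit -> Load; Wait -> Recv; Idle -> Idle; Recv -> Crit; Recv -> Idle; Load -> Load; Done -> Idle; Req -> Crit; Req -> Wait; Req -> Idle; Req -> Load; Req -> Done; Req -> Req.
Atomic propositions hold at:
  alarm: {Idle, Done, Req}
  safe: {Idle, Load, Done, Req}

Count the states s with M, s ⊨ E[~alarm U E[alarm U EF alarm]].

Sat(~alarm) = {Crit, Wait, Recv, Load}
EF alarm: least fixpoint, start Z0 = {Idle, Done, Req}, add states with some successor in Z. Z1 = {Idle, Recv, Done, Req}; Z2 = {Wait, Idle, Recv, Done, Req}; fixed.
Sat(EF alarm) = {Wait, Idle, Recv, Done, Req}
E[alarm U EF alarm]: least fixpoint, start Z0 = Sat(EF alarm) = {Wait, Idle, Recv, Done, Req}, add states in Sat(alarm) with some successor in Z. Already a fixed point.
Sat(E[alarm U EF alarm]) = {Wait, Idle, Recv, Done, Req}
E[~alarm U E[alarm U EF alarm]]: least fixpoint, start Z0 = Sat(E[alarm U EF alarm]) = {Wait, Idle, Recv, Done, Req}, add states in Sat(~alarm) with some successor in Z. Already a fixed point.
Sat(E[~alarm U E[alarm U EF alarm]]) = {Wait, Idle, Recv, Done, Req}
|Sat(E[~alarm U E[alarm U EF alarm]])| = |{Wait, Idle, Recv, Done, Req}| = 5.

5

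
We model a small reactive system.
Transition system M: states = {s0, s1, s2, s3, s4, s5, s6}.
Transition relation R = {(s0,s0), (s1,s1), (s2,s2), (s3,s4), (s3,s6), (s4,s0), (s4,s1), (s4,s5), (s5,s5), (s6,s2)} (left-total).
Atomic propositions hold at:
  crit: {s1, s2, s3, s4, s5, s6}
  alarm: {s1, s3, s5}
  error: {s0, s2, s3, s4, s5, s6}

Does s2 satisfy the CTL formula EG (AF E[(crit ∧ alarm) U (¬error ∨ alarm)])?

No

Sat(crit ∧ alarm) = {s1, s3, s5}
Sat(¬error) = {s1}
Sat(¬error ∨ alarm) = {s1, s3, s5}
E[(crit ∧ alarm) U (¬error ∨ alarm)]: least fixpoint, start Z0 = Sat((¬error ∨ alarm)) = {s1, s3, s5}, add states in Sat(crit ∧ alarm) with some successor in Z. Already a fixed point.
Sat(E[(crit ∧ alarm) U (¬error ∨ alarm)]) = {s1, s3, s5}
AF E[(crit ∧ alarm) U (¬error ∨ alarm)]: least fixpoint, start Z0 = {s1, s3, s5}, add states with every successor in Z. Already a fixed point.
Sat(AF E[(crit ∧ alarm) U (¬error ∨ alarm)]) = {s1, s3, s5}
EG (AF E[(crit ∧ alarm) U (¬error ∨ alarm)]): greatest fixpoint, start Z0 = {s1, s3, s5}, keep only states in Sat with some successor in Z. Z1 = {s1, s5}; fixed.
Sat(EG (AF E[(crit ∧ alarm) U (¬error ∨ alarm)])) = {s1, s5}
s2 ∉ Sat(EG (AF E[(crit ∧ alarm) U (¬error ∨ alarm)])) = {s1, s5}, so the formula does not hold at s2.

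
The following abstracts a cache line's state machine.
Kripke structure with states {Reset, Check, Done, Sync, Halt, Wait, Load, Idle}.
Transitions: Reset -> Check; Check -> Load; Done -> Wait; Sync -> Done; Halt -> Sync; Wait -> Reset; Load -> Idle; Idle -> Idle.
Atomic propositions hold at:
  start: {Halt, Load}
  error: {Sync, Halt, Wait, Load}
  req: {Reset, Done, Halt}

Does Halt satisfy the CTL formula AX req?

No

Sat(AX req) = {s : every successor in {Reset, Done, Halt}} = {Sync, Wait}
Halt ∉ Sat(AX req) = {Sync, Wait}, so the formula does not hold at Halt.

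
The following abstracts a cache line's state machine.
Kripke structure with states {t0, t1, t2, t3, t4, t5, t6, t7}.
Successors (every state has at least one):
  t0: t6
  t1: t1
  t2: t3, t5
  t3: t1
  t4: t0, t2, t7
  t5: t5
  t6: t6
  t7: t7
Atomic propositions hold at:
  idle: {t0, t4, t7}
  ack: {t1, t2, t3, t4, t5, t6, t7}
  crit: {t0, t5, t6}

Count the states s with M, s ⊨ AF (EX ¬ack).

Sat(¬ack) = {t0}
Sat(EX ¬ack) = {s : some successor in {t0}} = {t4}
AF (EX ¬ack): least fixpoint, start Z0 = {t4}, add states with every successor in Z. Already a fixed point.
Sat(AF (EX ¬ack)) = {t4}
|Sat(AF (EX ¬ack))| = |{t4}| = 1.

1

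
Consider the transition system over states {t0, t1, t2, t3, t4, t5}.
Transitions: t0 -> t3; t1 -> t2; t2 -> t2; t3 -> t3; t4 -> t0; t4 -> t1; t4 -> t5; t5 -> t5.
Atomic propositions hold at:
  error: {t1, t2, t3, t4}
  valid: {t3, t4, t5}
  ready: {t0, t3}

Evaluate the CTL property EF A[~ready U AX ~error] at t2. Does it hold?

No

Sat(~ready) = {t1, t2, t4, t5}
Sat(~error) = {t0, t5}
Sat(AX ~error) = {s : every successor in {t0, t5}} = {t5}
A[~ready U AX ~error]: least fixpoint, start Z0 = Sat(AX ~error) = {t5}, add states in Sat(~ready) with every successor in Z. Already a fixed point.
Sat(A[~ready U AX ~error]) = {t5}
EF A[~ready U AX ~error]: least fixpoint, start Z0 = {t5}, add states with some successor in Z. Z1 = {t4, t5}; fixed.
Sat(EF A[~ready U AX ~error]) = {t4, t5}
t2 ∉ Sat(EF A[~ready U AX ~error]) = {t4, t5}, so the formula does not hold at t2.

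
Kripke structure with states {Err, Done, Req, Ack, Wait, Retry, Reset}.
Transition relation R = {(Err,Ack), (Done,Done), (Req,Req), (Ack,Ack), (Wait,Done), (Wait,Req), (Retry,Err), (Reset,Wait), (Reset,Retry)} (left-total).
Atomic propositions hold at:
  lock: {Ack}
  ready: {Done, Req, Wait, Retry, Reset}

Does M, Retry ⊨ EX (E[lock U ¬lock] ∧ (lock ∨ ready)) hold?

No

Sat(¬lock) = {Err, Done, Req, Wait, Retry, Reset}
E[lock U ¬lock]: least fixpoint, start Z0 = Sat(¬lock) = {Err, Done, Req, Wait, Retry, Reset}, add states in Sat(lock) with some successor in Z. Already a fixed point.
Sat(E[lock U ¬lock]) = {Err, Done, Req, Wait, Retry, Reset}
Sat(lock ∨ ready) = {Done, Req, Ack, Wait, Retry, Reset}
Sat(E[lock U ¬lock] ∧ (lock ∨ ready)) = {Done, Req, Wait, Retry, Reset}
Sat(EX (E[lock U ¬lock] ∧ (lock ∨ ready))) = {s : some successor in {Done, Req, Wait, Retry, Reset}} = {Done, Req, Wait, Reset}
Retry ∉ Sat(EX (E[lock U ¬lock] ∧ (lock ∨ ready))) = {Done, Req, Wait, Reset}, so the formula does not hold at Retry.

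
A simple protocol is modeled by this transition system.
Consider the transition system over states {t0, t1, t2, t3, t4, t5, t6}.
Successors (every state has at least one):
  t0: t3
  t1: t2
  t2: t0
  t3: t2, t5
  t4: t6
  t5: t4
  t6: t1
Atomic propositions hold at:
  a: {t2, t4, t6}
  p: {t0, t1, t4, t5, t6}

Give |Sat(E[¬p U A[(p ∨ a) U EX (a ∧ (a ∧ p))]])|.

Sat(¬p) = {t2, t3}
Sat(p ∨ a) = {t0, t1, t2, t4, t5, t6}
Sat(a ∧ p) = {t4, t6}
Sat(a ∧ (a ∧ p)) = {t4, t6}
Sat(EX (a ∧ (a ∧ p))) = {s : some successor in {t4, t6}} = {t4, t5}
A[(p ∨ a) U EX (a ∧ (a ∧ p))]: least fixpoint, start Z0 = Sat(EX (a ∧ (a ∧ p))) = {t4, t5}, add states in Sat(p ∨ a) with every successor in Z. Already a fixed point.
Sat(A[(p ∨ a) U EX (a ∧ (a ∧ p))]) = {t4, t5}
E[¬p U A[(p ∨ a) U EX (a ∧ (a ∧ p))]]: least fixpoint, start Z0 = Sat(A[(p ∨ a) U EX (a ∧ (a ∧ p))]) = {t4, t5}, add states in Sat(¬p) with some successor in Z. Z1 = {t3, t4, t5}; fixed.
Sat(E[¬p U A[(p ∨ a) U EX (a ∧ (a ∧ p))]]) = {t3, t4, t5}
|Sat(E[¬p U A[(p ∨ a) U EX (a ∧ (a ∧ p))]])| = |{t3, t4, t5}| = 3.

3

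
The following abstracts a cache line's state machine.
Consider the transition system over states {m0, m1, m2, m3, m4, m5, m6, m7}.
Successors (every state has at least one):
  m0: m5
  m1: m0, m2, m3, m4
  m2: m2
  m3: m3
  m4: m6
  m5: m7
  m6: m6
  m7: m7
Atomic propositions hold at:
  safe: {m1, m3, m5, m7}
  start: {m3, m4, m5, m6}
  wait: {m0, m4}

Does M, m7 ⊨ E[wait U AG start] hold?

No

AG start: greatest fixpoint, start Z0 = {m3, m4, m5, m6}, keep only states in Sat with every successor in Z. Z1 = {m3, m4, m6}; fixed.
Sat(AG start) = {m3, m4, m6}
E[wait U AG start]: least fixpoint, start Z0 = Sat(AG start) = {m3, m4, m6}, add states in Sat(wait) with some successor in Z. Already a fixed point.
Sat(E[wait U AG start]) = {m3, m4, m6}
m7 ∉ Sat(E[wait U AG start]) = {m3, m4, m6}, so the formula does not hold at m7.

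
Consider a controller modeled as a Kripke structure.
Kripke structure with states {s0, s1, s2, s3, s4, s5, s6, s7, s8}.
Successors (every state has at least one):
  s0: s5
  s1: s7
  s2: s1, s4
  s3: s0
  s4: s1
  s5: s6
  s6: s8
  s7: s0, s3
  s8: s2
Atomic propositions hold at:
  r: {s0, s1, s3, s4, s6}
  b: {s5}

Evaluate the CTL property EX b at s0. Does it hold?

Yes

Sat(EX b) = {s : some successor in {s5}} = {s0}
s0 ∈ Sat(EX b) = {s0}, so the formula holds at s0.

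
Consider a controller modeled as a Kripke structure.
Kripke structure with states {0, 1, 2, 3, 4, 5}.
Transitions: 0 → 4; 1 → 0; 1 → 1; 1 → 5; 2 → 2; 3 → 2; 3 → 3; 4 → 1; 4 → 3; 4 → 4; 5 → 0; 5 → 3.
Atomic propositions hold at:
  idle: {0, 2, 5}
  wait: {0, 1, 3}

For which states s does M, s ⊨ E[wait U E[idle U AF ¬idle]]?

Sat(¬idle) = {1, 3, 4}
AF ¬idle: least fixpoint, start Z0 = {1, 3, 4}, add states with every successor in Z. Z1 = {0, 1, 3, 4}; Z2 = {0, 1, 3, 4, 5}; fixed.
Sat(AF ¬idle) = {0, 1, 3, 4, 5}
E[idle U AF ¬idle]: least fixpoint, start Z0 = Sat(AF ¬idle) = {0, 1, 3, 4, 5}, add states in Sat(idle) with some successor in Z. Already a fixed point.
Sat(E[idle U AF ¬idle]) = {0, 1, 3, 4, 5}
E[wait U E[idle U AF ¬idle]]: least fixpoint, start Z0 = Sat(E[idle U AF ¬idle]) = {0, 1, 3, 4, 5}, add states in Sat(wait) with some successor in Z. Already a fixed point.
Sat(E[wait U E[idle U AF ¬idle]]) = {0, 1, 3, 4, 5}

{0, 1, 3, 4, 5}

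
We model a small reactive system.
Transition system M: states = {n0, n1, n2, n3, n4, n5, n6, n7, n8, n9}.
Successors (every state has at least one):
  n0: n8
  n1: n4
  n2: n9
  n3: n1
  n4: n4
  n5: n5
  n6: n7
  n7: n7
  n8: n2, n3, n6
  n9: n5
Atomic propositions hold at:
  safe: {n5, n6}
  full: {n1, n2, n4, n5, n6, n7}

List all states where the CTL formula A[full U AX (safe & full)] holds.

Sat(safe & full) = {n5, n6}
Sat(AX (safe & full)) = {s : every successor in {n5, n6}} = {n5, n9}
A[full U AX (safe & full)]: least fixpoint, start Z0 = Sat(AX (safe & full)) = {n5, n9}, add states in Sat(full) with every successor in Z. Z1 = {n2, n5, n9}; fixed.
Sat(A[full U AX (safe & full)]) = {n2, n5, n9}

{n2, n5, n9}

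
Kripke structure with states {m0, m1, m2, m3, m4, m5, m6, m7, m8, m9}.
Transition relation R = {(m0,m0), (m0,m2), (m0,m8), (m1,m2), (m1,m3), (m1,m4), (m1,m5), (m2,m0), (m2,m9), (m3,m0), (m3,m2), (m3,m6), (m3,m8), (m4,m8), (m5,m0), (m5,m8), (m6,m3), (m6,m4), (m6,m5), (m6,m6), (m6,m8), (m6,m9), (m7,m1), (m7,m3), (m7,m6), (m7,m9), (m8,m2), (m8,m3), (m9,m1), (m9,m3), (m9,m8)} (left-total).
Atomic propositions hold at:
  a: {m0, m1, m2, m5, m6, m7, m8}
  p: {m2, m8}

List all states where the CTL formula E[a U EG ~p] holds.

Sat(~p) = {m0, m1, m3, m4, m5, m6, m7, m9}
EG ~p: greatest fixpoint, start Z0 = {m0, m1, m3, m4, m5, m6, m7, m9}, keep only states in Sat with some successor in Z. Z1 = {m0, m1, m3, m5, m6, m7, m9}; fixed.
Sat(EG ~p) = {m0, m1, m3, m5, m6, m7, m9}
E[a U EG ~p]: least fixpoint, start Z0 = Sat(EG ~p) = {m0, m1, m3, m5, m6, m7, m9}, add states in Sat(a) with some successor in Z. Z1 = {m0, m1, m2, m3, m5, m6, m7, m8, m9}; fixed.
Sat(E[a U EG ~p]) = {m0, m1, m2, m3, m5, m6, m7, m8, m9}

{m0, m1, m2, m3, m5, m6, m7, m8, m9}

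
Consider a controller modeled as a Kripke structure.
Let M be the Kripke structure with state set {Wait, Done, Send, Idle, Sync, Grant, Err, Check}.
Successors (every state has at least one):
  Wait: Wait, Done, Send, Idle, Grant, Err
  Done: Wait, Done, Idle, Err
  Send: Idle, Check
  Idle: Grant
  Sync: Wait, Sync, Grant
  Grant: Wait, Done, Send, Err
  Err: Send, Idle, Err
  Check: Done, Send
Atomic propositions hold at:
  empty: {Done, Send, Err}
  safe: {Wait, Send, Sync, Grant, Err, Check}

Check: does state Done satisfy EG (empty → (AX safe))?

Sat(AX safe) = {s : every successor in {Wait, Send, Sync, Grant, Err, Check}} = {Idle, Sync}
Sat(empty → (AX safe)) = {Wait, Idle, Sync, Grant, Check}
EG (empty → (AX safe)): greatest fixpoint, start Z0 = {Wait, Idle, Sync, Grant, Check}, keep only states in Sat with some successor in Z. Z1 = {Wait, Idle, Sync, Grant}; fixed.
Sat(EG (empty → (AX safe))) = {Wait, Idle, Sync, Grant}
Done ∉ Sat(EG (empty → (AX safe))) = {Wait, Idle, Sync, Grant}, so the formula does not hold at Done.

No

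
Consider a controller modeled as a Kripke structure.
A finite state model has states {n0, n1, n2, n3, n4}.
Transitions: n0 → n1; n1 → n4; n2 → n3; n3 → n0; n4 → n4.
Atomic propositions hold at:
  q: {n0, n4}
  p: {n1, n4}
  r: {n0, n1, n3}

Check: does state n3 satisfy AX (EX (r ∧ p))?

Yes

Sat(r ∧ p) = {n1}
Sat(EX (r ∧ p)) = {s : some successor in {n1}} = {n0}
Sat(AX (EX (r ∧ p))) = {s : every successor in {n0}} = {n3}
n3 ∈ Sat(AX (EX (r ∧ p))) = {n3}, so the formula holds at n3.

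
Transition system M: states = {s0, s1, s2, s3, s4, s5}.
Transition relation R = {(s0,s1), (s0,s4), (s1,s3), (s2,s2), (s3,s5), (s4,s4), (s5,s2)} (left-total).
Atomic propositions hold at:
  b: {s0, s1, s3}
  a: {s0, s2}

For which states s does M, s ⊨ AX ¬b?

{s2, s3, s4, s5}

Sat(¬b) = {s2, s4, s5}
Sat(AX ¬b) = {s : every successor in {s2, s4, s5}} = {s2, s3, s4, s5}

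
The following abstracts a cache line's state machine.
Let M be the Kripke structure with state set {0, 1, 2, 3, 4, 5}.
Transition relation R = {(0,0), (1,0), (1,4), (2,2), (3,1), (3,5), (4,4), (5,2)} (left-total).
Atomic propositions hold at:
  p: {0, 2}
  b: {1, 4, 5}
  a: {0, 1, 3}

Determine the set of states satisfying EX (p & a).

Sat(p & a) = {0}
Sat(EX (p & a)) = {s : some successor in {0}} = {0, 1}

{0, 1}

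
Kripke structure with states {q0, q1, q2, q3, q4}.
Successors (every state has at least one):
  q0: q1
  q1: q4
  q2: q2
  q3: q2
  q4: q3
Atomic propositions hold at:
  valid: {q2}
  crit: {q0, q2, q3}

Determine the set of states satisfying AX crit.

Sat(AX crit) = {s : every successor in {q0, q2, q3}} = {q2, q3, q4}

{q2, q3, q4}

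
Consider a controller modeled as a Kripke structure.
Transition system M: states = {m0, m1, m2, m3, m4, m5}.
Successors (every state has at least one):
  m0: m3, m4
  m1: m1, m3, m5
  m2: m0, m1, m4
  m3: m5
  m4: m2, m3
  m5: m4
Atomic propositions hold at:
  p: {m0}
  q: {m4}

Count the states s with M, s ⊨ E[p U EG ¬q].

Sat(¬q) = {m0, m1, m2, m3, m5}
EG ¬q: greatest fixpoint, start Z0 = {m0, m1, m2, m3, m5}, keep only states in Sat with some successor in Z. Z1 = {m0, m1, m2, m3}; Z2 = {m0, m1, m2}; Z3 = {m1, m2}; fixed.
Sat(EG ¬q) = {m1, m2}
E[p U EG ¬q]: least fixpoint, start Z0 = Sat(EG ¬q) = {m1, m2}, add states in Sat(p) with some successor in Z. Already a fixed point.
Sat(E[p U EG ¬q]) = {m1, m2}
|Sat(E[p U EG ¬q])| = |{m1, m2}| = 2.

2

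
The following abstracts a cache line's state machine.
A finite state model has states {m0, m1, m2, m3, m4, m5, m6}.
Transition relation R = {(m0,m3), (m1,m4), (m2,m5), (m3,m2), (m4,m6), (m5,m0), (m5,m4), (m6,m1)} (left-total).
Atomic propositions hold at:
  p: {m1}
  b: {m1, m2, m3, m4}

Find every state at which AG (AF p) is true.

AF p: least fixpoint, start Z0 = {m1}, add states with every successor in Z. Z1 = {m1, m6}; Z2 = {m1, m4, m6}; fixed.
Sat(AF p) = {m1, m4, m6}
AG (AF p): greatest fixpoint, start Z0 = {m1, m4, m6}, keep only states in Sat with every successor in Z. Already a fixed point.
Sat(AG (AF p)) = {m1, m4, m6}

{m1, m4, m6}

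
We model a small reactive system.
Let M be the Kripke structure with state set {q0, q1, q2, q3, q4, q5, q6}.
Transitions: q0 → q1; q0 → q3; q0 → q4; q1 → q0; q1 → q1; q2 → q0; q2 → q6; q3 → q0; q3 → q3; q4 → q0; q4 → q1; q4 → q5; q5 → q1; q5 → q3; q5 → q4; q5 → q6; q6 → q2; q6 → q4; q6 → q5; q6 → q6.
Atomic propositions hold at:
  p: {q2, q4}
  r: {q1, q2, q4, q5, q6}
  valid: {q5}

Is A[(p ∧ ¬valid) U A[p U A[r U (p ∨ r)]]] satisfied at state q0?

Sat(¬valid) = {q0, q1, q2, q3, q4, q6}
Sat(p ∧ ¬valid) = {q2, q4}
Sat(p ∨ r) = {q1, q2, q4, q5, q6}
A[r U (p ∨ r)]: least fixpoint, start Z0 = Sat((p ∨ r)) = {q1, q2, q4, q5, q6}, add states in Sat(r) with every successor in Z. Already a fixed point.
Sat(A[r U (p ∨ r)]) = {q1, q2, q4, q5, q6}
A[p U A[r U (p ∨ r)]]: least fixpoint, start Z0 = Sat(A[r U (p ∨ r)]) = {q1, q2, q4, q5, q6}, add states in Sat(p) with every successor in Z. Already a fixed point.
Sat(A[p U A[r U (p ∨ r)]]) = {q1, q2, q4, q5, q6}
A[(p ∧ ¬valid) U A[p U A[r U (p ∨ r)]]]: least fixpoint, start Z0 = Sat(A[p U A[r U (p ∨ r)]]) = {q1, q2, q4, q5, q6}, add states in Sat(p ∧ ¬valid) with every successor in Z. Already a fixed point.
Sat(A[(p ∧ ¬valid) U A[p U A[r U (p ∨ r)]]]) = {q1, q2, q4, q5, q6}
q0 ∉ Sat(A[(p ∧ ¬valid) U A[p U A[r U (p ∨ r)]]]) = {q1, q2, q4, q5, q6}, so the formula does not hold at q0.

No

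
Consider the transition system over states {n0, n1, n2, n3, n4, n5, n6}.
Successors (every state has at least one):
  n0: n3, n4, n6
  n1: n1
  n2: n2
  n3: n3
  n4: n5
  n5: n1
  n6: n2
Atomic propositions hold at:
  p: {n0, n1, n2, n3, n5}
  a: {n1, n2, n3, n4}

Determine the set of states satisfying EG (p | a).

{n0, n1, n2, n3, n4, n5}

Sat(p | a) = {n0, n1, n2, n3, n4, n5}
EG (p | a): greatest fixpoint, start Z0 = {n0, n1, n2, n3, n4, n5}, keep only states in Sat with some successor in Z. Already a fixed point.
Sat(EG (p | a)) = {n0, n1, n2, n3, n4, n5}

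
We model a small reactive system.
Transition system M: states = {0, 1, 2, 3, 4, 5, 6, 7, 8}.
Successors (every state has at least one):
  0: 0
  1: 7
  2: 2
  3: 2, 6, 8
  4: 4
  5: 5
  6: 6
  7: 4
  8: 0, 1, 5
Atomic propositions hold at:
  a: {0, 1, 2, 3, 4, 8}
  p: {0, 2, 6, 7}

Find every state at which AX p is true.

{0, 1, 2, 6}

Sat(AX p) = {s : every successor in {0, 2, 6, 7}} = {0, 1, 2, 6}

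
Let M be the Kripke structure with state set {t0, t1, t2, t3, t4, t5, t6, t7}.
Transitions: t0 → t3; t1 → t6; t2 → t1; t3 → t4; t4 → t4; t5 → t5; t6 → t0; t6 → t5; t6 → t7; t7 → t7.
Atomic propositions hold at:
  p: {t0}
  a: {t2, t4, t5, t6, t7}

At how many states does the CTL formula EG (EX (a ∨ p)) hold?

Sat(a ∨ p) = {t0, t2, t4, t5, t6, t7}
Sat(EX (a ∨ p)) = {s : some successor in {t0, t2, t4, t5, t6, t7}} = {t1, t3, t4, t5, t6, t7}
EG (EX (a ∨ p)): greatest fixpoint, start Z0 = {t1, t3, t4, t5, t6, t7}, keep only states in Sat with some successor in Z. Already a fixed point.
Sat(EG (EX (a ∨ p))) = {t1, t3, t4, t5, t6, t7}
|Sat(EG (EX (a ∨ p)))| = |{t1, t3, t4, t5, t6, t7}| = 6.

6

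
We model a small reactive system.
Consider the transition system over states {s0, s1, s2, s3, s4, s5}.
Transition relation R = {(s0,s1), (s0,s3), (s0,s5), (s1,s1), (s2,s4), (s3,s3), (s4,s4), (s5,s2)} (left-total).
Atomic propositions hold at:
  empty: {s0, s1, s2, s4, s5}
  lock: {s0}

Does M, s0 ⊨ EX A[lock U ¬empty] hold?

Yes

Sat(¬empty) = {s3}
A[lock U ¬empty]: least fixpoint, start Z0 = Sat(¬empty) = {s3}, add states in Sat(lock) with every successor in Z. Already a fixed point.
Sat(A[lock U ¬empty]) = {s3}
Sat(EX A[lock U ¬empty]) = {s : some successor in {s3}} = {s0, s3}
s0 ∈ Sat(EX A[lock U ¬empty]) = {s0, s3}, so the formula holds at s0.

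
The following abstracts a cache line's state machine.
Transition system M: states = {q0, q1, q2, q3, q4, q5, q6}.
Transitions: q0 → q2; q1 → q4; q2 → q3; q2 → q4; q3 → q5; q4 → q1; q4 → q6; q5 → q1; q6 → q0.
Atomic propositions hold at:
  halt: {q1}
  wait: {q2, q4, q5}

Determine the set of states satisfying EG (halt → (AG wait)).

AG wait: greatest fixpoint, start Z0 = {q2, q4, q5}, keep only states in Sat with every successor in Z. Z1 = ∅; fixed.
Sat(AG wait) = ∅
Sat(halt → (AG wait)) = {q0, q2, q3, q4, q5, q6}
EG (halt → (AG wait)): greatest fixpoint, start Z0 = {q0, q2, q3, q4, q5, q6}, keep only states in Sat with some successor in Z. Z1 = {q0, q2, q3, q4, q6}; Z2 = {q0, q2, q4, q6}; fixed.
Sat(EG (halt → (AG wait))) = {q0, q2, q4, q6}

{q0, q2, q4, q6}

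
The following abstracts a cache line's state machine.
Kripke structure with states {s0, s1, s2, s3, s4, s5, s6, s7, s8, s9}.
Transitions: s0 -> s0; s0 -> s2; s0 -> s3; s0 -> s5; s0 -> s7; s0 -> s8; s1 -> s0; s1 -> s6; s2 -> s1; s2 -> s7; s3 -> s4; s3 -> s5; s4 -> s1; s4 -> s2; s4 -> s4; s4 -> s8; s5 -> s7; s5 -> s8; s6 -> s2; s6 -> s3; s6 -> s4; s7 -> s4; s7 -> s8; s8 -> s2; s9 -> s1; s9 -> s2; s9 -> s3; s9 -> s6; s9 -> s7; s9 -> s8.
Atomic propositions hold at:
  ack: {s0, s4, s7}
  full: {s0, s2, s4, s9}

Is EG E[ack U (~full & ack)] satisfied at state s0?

Yes

Sat(~full) = {s1, s3, s5, s6, s7, s8}
Sat(~full & ack) = {s7}
E[ack U (~full & ack)]: least fixpoint, start Z0 = Sat((~full & ack)) = {s7}, add states in Sat(ack) with some successor in Z. Z1 = {s0, s7}; fixed.
Sat(E[ack U (~full & ack)]) = {s0, s7}
EG E[ack U (~full & ack)]: greatest fixpoint, start Z0 = {s0, s7}, keep only states in Sat with some successor in Z. Z1 = {s0}; fixed.
Sat(EG E[ack U (~full & ack)]) = {s0}
s0 ∈ Sat(EG E[ack U (~full & ack)]) = {s0}, so the formula holds at s0.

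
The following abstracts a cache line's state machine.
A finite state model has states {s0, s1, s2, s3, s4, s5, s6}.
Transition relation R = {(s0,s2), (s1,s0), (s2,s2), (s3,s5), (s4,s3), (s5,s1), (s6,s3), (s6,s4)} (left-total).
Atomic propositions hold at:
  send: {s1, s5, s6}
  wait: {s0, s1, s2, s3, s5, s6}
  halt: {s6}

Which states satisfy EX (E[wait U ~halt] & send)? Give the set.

{s3, s5}

Sat(~halt) = {s0, s1, s2, s3, s4, s5}
E[wait U ~halt]: least fixpoint, start Z0 = Sat(~halt) = {s0, s1, s2, s3, s4, s5}, add states in Sat(wait) with some successor in Z. Z1 = {s0, s1, s2, s3, s4, s5, s6}; fixed.
Sat(E[wait U ~halt]) = {s0, s1, s2, s3, s4, s5, s6}
Sat(E[wait U ~halt] & send) = {s1, s5, s6}
Sat(EX (E[wait U ~halt] & send)) = {s : some successor in {s1, s5, s6}} = {s3, s5}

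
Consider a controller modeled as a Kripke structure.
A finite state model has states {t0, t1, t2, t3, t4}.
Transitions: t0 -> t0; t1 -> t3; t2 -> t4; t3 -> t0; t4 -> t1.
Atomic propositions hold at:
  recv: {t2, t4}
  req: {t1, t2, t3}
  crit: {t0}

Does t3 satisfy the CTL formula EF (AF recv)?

AF recv: least fixpoint, start Z0 = {t2, t4}, add states with every successor in Z. Already a fixed point.
Sat(AF recv) = {t2, t4}
EF (AF recv): least fixpoint, start Z0 = {t2, t4}, add states with some successor in Z. Already a fixed point.
Sat(EF (AF recv)) = {t2, t4}
t3 ∉ Sat(EF (AF recv)) = {t2, t4}, so the formula does not hold at t3.

No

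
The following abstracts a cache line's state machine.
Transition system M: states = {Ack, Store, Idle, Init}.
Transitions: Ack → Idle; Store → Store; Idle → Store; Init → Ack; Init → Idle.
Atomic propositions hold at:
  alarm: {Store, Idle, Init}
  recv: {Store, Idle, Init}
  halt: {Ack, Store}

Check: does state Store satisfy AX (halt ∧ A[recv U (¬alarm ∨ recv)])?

Sat(¬alarm) = {Ack}
Sat(¬alarm ∨ recv) = {Ack, Store, Idle, Init}
A[recv U (¬alarm ∨ recv)]: least fixpoint, start Z0 = Sat((¬alarm ∨ recv)) = {Ack, Store, Idle, Init}, add states in Sat(recv) with every successor in Z. Already a fixed point.
Sat(A[recv U (¬alarm ∨ recv)]) = {Ack, Store, Idle, Init}
Sat(halt ∧ A[recv U (¬alarm ∨ recv)]) = {Ack, Store}
Sat(AX (halt ∧ A[recv U (¬alarm ∨ recv)])) = {s : every successor in {Ack, Store}} = {Store, Idle}
Store ∈ Sat(AX (halt ∧ A[recv U (¬alarm ∨ recv)])) = {Store, Idle}, so the formula holds at Store.

Yes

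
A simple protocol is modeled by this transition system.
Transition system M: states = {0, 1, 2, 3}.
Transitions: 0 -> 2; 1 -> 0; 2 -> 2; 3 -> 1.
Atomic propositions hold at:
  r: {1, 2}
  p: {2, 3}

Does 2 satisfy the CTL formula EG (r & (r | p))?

Sat(r | p) = {1, 2, 3}
Sat(r & (r | p)) = {1, 2}
EG (r & (r | p)): greatest fixpoint, start Z0 = {1, 2}, keep only states in Sat with some successor in Z. Z1 = {2}; fixed.
Sat(EG (r & (r | p))) = {2}
2 ∈ Sat(EG (r & (r | p))) = {2}, so the formula holds at 2.

Yes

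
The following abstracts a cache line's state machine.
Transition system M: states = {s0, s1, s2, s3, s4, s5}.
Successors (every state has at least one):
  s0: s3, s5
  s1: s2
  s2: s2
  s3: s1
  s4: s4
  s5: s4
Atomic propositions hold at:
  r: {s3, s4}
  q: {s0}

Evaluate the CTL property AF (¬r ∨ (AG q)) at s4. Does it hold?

Sat(¬r) = {s0, s1, s2, s5}
AG q: greatest fixpoint, start Z0 = {s0}, keep only states in Sat with every successor in Z. Z1 = ∅; fixed.
Sat(AG q) = ∅
Sat(¬r ∨ (AG q)) = {s0, s1, s2, s5}
AF (¬r ∨ (AG q)): least fixpoint, start Z0 = {s0, s1, s2, s5}, add states with every successor in Z. Z1 = {s0, s1, s2, s3, s5}; fixed.
Sat(AF (¬r ∨ (AG q))) = {s0, s1, s2, s3, s5}
s4 ∉ Sat(AF (¬r ∨ (AG q))) = {s0, s1, s2, s3, s5}, so the formula does not hold at s4.

No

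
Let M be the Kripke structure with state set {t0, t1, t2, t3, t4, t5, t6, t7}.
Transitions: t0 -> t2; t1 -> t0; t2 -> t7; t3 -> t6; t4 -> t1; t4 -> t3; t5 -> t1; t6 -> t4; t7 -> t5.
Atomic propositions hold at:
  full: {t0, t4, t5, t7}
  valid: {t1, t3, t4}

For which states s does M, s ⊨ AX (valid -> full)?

{t0, t1, t2, t3, t6, t7}

Sat(valid -> full) = {t0, t2, t4, t5, t6, t7}
Sat(AX (valid -> full)) = {s : every successor in {t0, t2, t4, t5, t6, t7}} = {t0, t1, t2, t3, t6, t7}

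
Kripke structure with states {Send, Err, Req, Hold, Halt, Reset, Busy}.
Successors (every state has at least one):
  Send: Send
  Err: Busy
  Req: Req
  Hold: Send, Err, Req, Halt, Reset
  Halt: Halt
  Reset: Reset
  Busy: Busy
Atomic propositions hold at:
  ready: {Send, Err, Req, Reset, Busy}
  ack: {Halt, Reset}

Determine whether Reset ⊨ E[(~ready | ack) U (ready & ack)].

Yes

Sat(~ready) = {Hold, Halt}
Sat(~ready | ack) = {Hold, Halt, Reset}
Sat(ready & ack) = {Reset}
E[(~ready | ack) U (ready & ack)]: least fixpoint, start Z0 = Sat((ready & ack)) = {Reset}, add states in Sat(~ready | ack) with some successor in Z. Z1 = {Hold, Reset}; fixed.
Sat(E[(~ready | ack) U (ready & ack)]) = {Hold, Reset}
Reset ∈ Sat(E[(~ready | ack) U (ready & ack)]) = {Hold, Reset}, so the formula holds at Reset.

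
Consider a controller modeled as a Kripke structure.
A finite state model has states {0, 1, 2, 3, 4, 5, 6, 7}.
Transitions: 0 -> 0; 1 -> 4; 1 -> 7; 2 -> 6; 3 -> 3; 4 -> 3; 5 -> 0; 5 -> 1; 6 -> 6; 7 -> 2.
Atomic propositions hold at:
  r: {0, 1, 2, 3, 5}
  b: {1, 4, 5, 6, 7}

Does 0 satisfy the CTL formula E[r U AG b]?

No

AG b: greatest fixpoint, start Z0 = {1, 4, 5, 6, 7}, keep only states in Sat with every successor in Z. Z1 = {1, 6}; Z2 = {6}; fixed.
Sat(AG b) = {6}
E[r U AG b]: least fixpoint, start Z0 = Sat(AG b) = {6}, add states in Sat(r) with some successor in Z. Z1 = {2, 6}; fixed.
Sat(E[r U AG b]) = {2, 6}
0 ∉ Sat(E[r U AG b]) = {2, 6}, so the formula does not hold at 0.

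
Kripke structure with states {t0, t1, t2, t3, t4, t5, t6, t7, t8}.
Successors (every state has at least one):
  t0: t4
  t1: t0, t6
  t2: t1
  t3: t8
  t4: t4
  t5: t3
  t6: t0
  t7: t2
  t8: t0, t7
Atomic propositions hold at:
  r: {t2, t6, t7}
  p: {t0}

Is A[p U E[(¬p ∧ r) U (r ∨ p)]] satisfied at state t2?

Sat(¬p) = {t1, t2, t3, t4, t5, t6, t7, t8}
Sat(¬p ∧ r) = {t2, t6, t7}
Sat(r ∨ p) = {t0, t2, t6, t7}
E[(¬p ∧ r) U (r ∨ p)]: least fixpoint, start Z0 = Sat((r ∨ p)) = {t0, t2, t6, t7}, add states in Sat(¬p ∧ r) with some successor in Z. Already a fixed point.
Sat(E[(¬p ∧ r) U (r ∨ p)]) = {t0, t2, t6, t7}
A[p U E[(¬p ∧ r) U (r ∨ p)]]: least fixpoint, start Z0 = Sat(E[(¬p ∧ r) U (r ∨ p)]) = {t0, t2, t6, t7}, add states in Sat(p) with every successor in Z. Already a fixed point.
Sat(A[p U E[(¬p ∧ r) U (r ∨ p)]]) = {t0, t2, t6, t7}
t2 ∈ Sat(A[p U E[(¬p ∧ r) U (r ∨ p)]]) = {t0, t2, t6, t7}, so the formula holds at t2.

Yes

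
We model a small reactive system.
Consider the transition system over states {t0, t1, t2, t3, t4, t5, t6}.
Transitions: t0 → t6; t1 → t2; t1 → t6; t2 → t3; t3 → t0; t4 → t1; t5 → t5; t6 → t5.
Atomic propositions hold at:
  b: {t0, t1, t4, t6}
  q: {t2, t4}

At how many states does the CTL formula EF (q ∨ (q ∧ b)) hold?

3

Sat(q ∧ b) = {t4}
Sat(q ∨ (q ∧ b)) = {t2, t4}
EF (q ∨ (q ∧ b)): least fixpoint, start Z0 = {t2, t4}, add states with some successor in Z. Z1 = {t1, t2, t4}; fixed.
Sat(EF (q ∨ (q ∧ b))) = {t1, t2, t4}
|Sat(EF (q ∨ (q ∧ b)))| = |{t1, t2, t4}| = 3.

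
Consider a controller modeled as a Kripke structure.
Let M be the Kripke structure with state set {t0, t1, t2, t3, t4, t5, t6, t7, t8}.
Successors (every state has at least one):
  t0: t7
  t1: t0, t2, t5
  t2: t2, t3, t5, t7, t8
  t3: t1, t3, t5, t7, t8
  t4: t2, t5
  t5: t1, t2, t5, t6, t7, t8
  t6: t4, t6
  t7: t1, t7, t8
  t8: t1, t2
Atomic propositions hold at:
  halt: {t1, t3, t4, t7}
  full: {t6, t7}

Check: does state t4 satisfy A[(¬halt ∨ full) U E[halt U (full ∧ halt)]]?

No

Sat(¬halt) = {t0, t2, t5, t6, t8}
Sat(¬halt ∨ full) = {t0, t2, t5, t6, t7, t8}
Sat(full ∧ halt) = {t7}
E[halt U (full ∧ halt)]: least fixpoint, start Z0 = Sat((full ∧ halt)) = {t7}, add states in Sat(halt) with some successor in Z. Z1 = {t3, t7}; fixed.
Sat(E[halt U (full ∧ halt)]) = {t3, t7}
A[(¬halt ∨ full) U E[halt U (full ∧ halt)]]: least fixpoint, start Z0 = Sat(E[halt U (full ∧ halt)]) = {t3, t7}, add states in Sat(¬halt ∨ full) with every successor in Z. Z1 = {t0, t3, t7}; fixed.
Sat(A[(¬halt ∨ full) U E[halt U (full ∧ halt)]]) = {t0, t3, t7}
t4 ∉ Sat(A[(¬halt ∨ full) U E[halt U (full ∧ halt)]]) = {t0, t3, t7}, so the formula does not hold at t4.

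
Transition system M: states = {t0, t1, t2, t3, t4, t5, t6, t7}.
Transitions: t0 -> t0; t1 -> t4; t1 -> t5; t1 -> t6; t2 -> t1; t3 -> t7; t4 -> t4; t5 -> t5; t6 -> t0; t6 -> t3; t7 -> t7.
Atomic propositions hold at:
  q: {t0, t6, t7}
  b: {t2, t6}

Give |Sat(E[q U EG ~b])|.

7

Sat(~b) = {t0, t1, t3, t4, t5, t7}
EG ~b: greatest fixpoint, start Z0 = {t0, t1, t3, t4, t5, t7}, keep only states in Sat with some successor in Z. Already a fixed point.
Sat(EG ~b) = {t0, t1, t3, t4, t5, t7}
E[q U EG ~b]: least fixpoint, start Z0 = Sat(EG ~b) = {t0, t1, t3, t4, t5, t7}, add states in Sat(q) with some successor in Z. Z1 = {t0, t1, t3, t4, t5, t6, t7}; fixed.
Sat(E[q U EG ~b]) = {t0, t1, t3, t4, t5, t6, t7}
|Sat(E[q U EG ~b])| = |{t0, t1, t3, t4, t5, t6, t7}| = 7.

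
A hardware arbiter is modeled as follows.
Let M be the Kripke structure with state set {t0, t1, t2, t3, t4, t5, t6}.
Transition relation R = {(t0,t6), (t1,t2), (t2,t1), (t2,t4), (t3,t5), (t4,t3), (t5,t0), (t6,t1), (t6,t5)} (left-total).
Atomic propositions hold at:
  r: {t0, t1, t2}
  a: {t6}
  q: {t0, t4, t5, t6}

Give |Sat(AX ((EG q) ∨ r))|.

5

EG q: greatest fixpoint, start Z0 = {t0, t4, t5, t6}, keep only states in Sat with some successor in Z. Z1 = {t0, t5, t6}; fixed.
Sat(EG q) = {t0, t5, t6}
Sat((EG q) ∨ r) = {t0, t1, t2, t5, t6}
Sat(AX ((EG q) ∨ r)) = {s : every successor in {t0, t1, t2, t5, t6}} = {t0, t1, t3, t5, t6}
|Sat(AX ((EG q) ∨ r))| = |{t0, t1, t3, t5, t6}| = 5.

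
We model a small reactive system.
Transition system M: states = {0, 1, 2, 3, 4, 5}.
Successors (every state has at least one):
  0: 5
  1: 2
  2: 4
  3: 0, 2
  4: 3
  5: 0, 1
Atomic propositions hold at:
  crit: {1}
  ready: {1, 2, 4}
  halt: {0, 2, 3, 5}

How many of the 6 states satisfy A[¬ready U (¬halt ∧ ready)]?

2

Sat(¬ready) = {0, 3, 5}
Sat(¬halt) = {1, 4}
Sat(¬halt ∧ ready) = {1, 4}
A[¬ready U (¬halt ∧ ready)]: least fixpoint, start Z0 = Sat((¬halt ∧ ready)) = {1, 4}, add states in Sat(¬ready) with every successor in Z. Already a fixed point.
Sat(A[¬ready U (¬halt ∧ ready)]) = {1, 4}
|Sat(A[¬ready U (¬halt ∧ ready)])| = |{1, 4}| = 2.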